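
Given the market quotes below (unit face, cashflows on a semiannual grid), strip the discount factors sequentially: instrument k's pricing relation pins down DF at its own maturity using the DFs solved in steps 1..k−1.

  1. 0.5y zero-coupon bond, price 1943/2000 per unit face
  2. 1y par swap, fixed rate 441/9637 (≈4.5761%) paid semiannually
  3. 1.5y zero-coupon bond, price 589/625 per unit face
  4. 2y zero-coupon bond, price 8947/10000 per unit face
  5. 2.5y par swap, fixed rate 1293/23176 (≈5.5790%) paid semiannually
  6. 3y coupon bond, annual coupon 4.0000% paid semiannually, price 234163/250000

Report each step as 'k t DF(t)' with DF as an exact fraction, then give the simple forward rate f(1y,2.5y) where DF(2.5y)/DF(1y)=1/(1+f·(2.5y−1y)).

1 1/2 1943/2000
2 1 9559/10000
3 3/2 589/625
4 2 8947/10000
5 5/2 8707/10000
6 3 4137/5000
f(1y,2.5y) = ((9559/10000)/(8707/10000) − 1)/(3/2) = 568/8707 ≈ 6.5235%

step 1 [0.5y] zero: DF = P = 1943/2000 ≈ 0.971500
step 2 [1y] swap r/2=441/19274: DF=(1 − 441/19274·(0.971500))/(1+441/19274) = 9559/10000 ≈ 0.955900
step 3 [1.5y] zero: DF = P = 589/625 ≈ 0.942400
step 4 [2y] zero: DF = P = 8947/10000 ≈ 0.894700
step 5 [2.5y] swap r/2=1293/46352: DF=(1 − 1293/46352·(0.971500+0.955900+0.942400+0.894700))/(1+1293/46352) = 8707/10000 ≈ 0.870700
step 6 [3y] bond c/2=1/50: DF=(234163/250000 − 1/50·(0.971500+0.955900+0.942400+0.894700+0.870700))/(1+1/50) = 4137/5000 ≈ 0.827400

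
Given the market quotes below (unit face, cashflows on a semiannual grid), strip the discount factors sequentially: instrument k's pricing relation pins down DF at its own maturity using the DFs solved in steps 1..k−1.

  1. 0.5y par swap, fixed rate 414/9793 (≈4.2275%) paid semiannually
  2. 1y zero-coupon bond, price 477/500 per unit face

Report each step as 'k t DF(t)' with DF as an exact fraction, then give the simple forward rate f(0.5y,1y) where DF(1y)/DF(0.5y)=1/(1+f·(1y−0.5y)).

1 1/2 9793/10000
2 1 477/500
f(0.5y,1y) = ((9793/10000)/(477/500) − 1)/(1/2) = 253/4770 ≈ 5.3040%

step 1 [0.5y] swap r/2=207/9793: DF=(1 − 207/9793·(0))/(1+207/9793) = 9793/10000 ≈ 0.979300
step 2 [1y] zero: DF = P = 477/500 ≈ 0.954000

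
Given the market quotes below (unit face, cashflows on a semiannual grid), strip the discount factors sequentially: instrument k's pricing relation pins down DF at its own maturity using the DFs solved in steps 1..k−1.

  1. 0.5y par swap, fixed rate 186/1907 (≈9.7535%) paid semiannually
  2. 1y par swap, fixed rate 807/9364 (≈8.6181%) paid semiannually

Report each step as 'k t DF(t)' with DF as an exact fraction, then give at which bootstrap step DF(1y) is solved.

1 1/2 1907/2000
2 1 9193/10000
DF(1y) is solved at step 2

step 1 [0.5y] swap r/2=93/1907: DF=(1 − 93/1907·(0))/(1+93/1907) = 1907/2000 ≈ 0.953500
step 2 [1y] swap r/2=807/18728: DF=(1 − 807/18728·(0.953500))/(1+807/18728) = 9193/10000 ≈ 0.919300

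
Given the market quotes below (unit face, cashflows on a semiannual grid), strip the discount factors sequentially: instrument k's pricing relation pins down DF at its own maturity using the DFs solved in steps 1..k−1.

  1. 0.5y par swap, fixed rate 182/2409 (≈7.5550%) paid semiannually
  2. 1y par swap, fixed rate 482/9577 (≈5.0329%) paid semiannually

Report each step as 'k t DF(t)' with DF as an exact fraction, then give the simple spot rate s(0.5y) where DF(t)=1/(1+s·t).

step 1 [0.5y] swap r/2=91/2409: DF=(1 − 91/2409·(0))/(1+91/2409) = 2409/2500 ≈ 0.963600
step 2 [1y] swap r/2=241/9577: DF=(1 − 241/9577·(0.963600))/(1+241/9577) = 4759/5000 ≈ 0.951800

1 1/2 2409/2500
2 1 4759/5000
s(0.5y) = (1/(2409/2500) − 1)/(1/2) = 182/2409 ≈ 7.5550%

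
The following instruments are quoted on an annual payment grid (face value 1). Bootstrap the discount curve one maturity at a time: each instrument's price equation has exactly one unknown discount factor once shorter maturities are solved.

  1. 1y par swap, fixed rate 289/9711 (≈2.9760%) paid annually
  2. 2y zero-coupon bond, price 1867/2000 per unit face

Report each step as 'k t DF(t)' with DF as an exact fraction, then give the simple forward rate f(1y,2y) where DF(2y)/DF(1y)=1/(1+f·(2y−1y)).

1 1 9711/10000
2 2 1867/2000
f(1y,2y) = ((9711/10000)/(1867/2000) − 1)/(1) = 376/9335 ≈ 4.0279%

step 1 [1y] swap r/1=289/9711: DF=(1 − 289/9711·(0))/(1+289/9711) = 9711/10000 ≈ 0.971100
step 2 [2y] zero: DF = P = 1867/2000 ≈ 0.933500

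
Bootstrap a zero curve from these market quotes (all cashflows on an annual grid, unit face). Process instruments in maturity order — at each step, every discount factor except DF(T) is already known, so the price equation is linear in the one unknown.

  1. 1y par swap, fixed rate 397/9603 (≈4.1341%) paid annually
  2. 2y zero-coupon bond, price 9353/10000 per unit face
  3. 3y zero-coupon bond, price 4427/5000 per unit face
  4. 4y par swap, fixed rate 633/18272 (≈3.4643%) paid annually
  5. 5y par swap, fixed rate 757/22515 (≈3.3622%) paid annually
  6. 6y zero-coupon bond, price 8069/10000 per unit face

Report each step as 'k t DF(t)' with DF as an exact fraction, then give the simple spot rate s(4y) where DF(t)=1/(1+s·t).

step 1 [1y] swap r/1=397/9603: DF=(1 − 397/9603·(0))/(1+397/9603) = 9603/10000 ≈ 0.960300
step 2 [2y] zero: DF = P = 9353/10000 ≈ 0.935300
step 3 [3y] zero: DF = P = 4427/5000 ≈ 0.885400
step 4 [4y] swap r/1=633/18272: DF=(1 − 633/18272·(0.960300+0.935300+0.885400))/(1+633/18272) = 4367/5000 ≈ 0.873400
step 5 [5y] swap r/1=757/22515: DF=(1 − 757/22515·(0.960300+0.935300+0.885400+0.873400))/(1+757/22515) = 4243/5000 ≈ 0.848600
step 6 [6y] zero: DF = P = 8069/10000 ≈ 0.806900

1 1 9603/10000
2 2 9353/10000
3 3 4427/5000
4 4 4367/5000
5 5 4243/5000
6 6 8069/10000
s(4y) = (1/(4367/5000) − 1)/(4) = 633/17468 ≈ 3.6238%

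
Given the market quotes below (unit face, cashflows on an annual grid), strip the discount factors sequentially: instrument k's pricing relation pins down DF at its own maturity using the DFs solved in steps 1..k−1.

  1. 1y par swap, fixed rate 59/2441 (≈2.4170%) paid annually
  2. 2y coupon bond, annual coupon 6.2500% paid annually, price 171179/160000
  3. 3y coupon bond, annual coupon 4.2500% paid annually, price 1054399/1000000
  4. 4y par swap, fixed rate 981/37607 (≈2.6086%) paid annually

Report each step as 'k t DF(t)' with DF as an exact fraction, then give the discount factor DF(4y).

1 1 2441/2500
2 2 1899/2000
3 3 9329/10000
4 4 9019/10000
DF(4y) = 9019/10000 ≈ 0.901900

step 1 [1y] swap r/1=59/2441: DF=(1 − 59/2441·(0))/(1+59/2441) = 2441/2500 ≈ 0.976400
step 2 [2y] bond c/1=1/16: DF=(171179/160000 − 1/16·(0.976400))/(1+1/16) = 1899/2000 ≈ 0.949500
step 3 [3y] bond c/1=17/400: DF=(1054399/1000000 − 17/400·(0.976400+0.949500))/(1+17/400) = 9329/10000 ≈ 0.932900
step 4 [4y] swap r/1=981/37607: DF=(1 − 981/37607·(0.976400+0.949500+0.932900))/(1+981/37607) = 9019/10000 ≈ 0.901900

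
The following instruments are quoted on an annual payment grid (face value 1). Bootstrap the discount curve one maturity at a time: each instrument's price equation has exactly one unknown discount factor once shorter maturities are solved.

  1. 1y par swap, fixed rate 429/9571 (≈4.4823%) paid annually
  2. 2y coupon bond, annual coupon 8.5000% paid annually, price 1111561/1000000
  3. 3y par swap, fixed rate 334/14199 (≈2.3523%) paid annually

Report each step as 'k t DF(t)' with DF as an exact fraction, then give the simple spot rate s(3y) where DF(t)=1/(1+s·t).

step 1 [1y] swap r/1=429/9571: DF=(1 − 429/9571·(0))/(1+429/9571) = 9571/10000 ≈ 0.957100
step 2 [2y] bond c/1=17/200: DF=(1111561/1000000 − 17/200·(0.957100))/(1+17/200) = 1899/2000 ≈ 0.949500
step 3 [3y] swap r/1=334/14199: DF=(1 − 334/14199·(0.957100+0.949500))/(1+334/14199) = 2333/2500 ≈ 0.933200

1 1 9571/10000
2 2 1899/2000
3 3 2333/2500
s(3y) = (1/(2333/2500) − 1)/(3) = 167/6999 ≈ 2.3861%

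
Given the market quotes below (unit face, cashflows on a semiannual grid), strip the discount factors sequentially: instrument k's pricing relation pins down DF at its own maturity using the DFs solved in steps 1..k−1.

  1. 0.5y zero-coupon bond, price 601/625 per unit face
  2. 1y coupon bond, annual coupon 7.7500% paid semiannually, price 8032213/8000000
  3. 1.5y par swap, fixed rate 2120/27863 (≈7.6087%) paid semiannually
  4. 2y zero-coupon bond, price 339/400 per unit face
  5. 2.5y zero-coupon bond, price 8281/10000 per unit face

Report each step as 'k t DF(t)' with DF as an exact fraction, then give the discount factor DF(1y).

step 1 [0.5y] zero: DF = P = 601/625 ≈ 0.961600
step 2 [1y] bond c/2=31/800: DF=(8032213/8000000 − 31/800·(0.961600))/(1+31/800) = 9307/10000 ≈ 0.930700
step 3 [1.5y] swap r/2=1060/27863: DF=(1 − 1060/27863·(0.961600+0.930700))/(1+1060/27863) = 447/500 ≈ 0.894000
step 4 [2y] zero: DF = P = 339/400 ≈ 0.847500
step 5 [2.5y] zero: DF = P = 8281/10000 ≈ 0.828100

1 1/2 601/625
2 1 9307/10000
3 3/2 447/500
4 2 339/400
5 5/2 8281/10000
DF(1y) = 9307/10000 ≈ 0.930700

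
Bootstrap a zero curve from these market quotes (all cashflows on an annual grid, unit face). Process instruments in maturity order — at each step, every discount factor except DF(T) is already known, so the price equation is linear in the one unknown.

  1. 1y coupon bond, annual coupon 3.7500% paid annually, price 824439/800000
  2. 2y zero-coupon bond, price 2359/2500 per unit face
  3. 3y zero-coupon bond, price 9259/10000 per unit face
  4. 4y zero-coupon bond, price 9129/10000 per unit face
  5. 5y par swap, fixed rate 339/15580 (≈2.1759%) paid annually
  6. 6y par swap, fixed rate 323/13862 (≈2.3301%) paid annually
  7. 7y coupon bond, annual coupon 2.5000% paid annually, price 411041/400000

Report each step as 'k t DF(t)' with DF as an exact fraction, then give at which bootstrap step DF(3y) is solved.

step 1 [1y] bond c/1=3/80: DF=(824439/800000 − 3/80·(0))/(1+3/80) = 9933/10000 ≈ 0.993300
step 2 [2y] zero: DF = P = 2359/2500 ≈ 0.943600
step 3 [3y] zero: DF = P = 9259/10000 ≈ 0.925900
step 4 [4y] zero: DF = P = 9129/10000 ≈ 0.912900
step 5 [5y] swap r/1=339/15580: DF=(1 − 339/15580·(0.993300+0.943600+0.925900+0.912900))/(1+339/15580) = 8983/10000 ≈ 0.898300
step 6 [6y] swap r/1=323/13862: DF=(1 − 323/13862·(0.993300+0.943600+0.925900+0.912900+0.898300))/(1+323/13862) = 2177/2500 ≈ 0.870800
step 7 [7y] bond c/1=1/40: DF=(411041/400000 − 1/40·(0.993300+0.943600+0.925900+0.912900+0.898300+0.870800))/(1+1/40) = 8673/10000 ≈ 0.867300

1 1 9933/10000
2 2 2359/2500
3 3 9259/10000
4 4 9129/10000
5 5 8983/10000
6 6 2177/2500
7 7 8673/10000
DF(3y) is solved at step 3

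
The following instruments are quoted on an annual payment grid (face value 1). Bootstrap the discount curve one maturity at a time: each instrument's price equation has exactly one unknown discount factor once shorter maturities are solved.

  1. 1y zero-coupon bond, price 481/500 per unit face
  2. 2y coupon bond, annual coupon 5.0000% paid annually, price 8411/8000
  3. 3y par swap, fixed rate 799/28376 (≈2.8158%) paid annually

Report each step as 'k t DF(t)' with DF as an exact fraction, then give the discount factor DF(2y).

step 1 [1y] zero: DF = P = 481/500 ≈ 0.962000
step 2 [2y] bond c/1=1/20: DF=(8411/8000 − 1/20·(0.962000))/(1+1/20) = 1911/2000 ≈ 0.955500
step 3 [3y] swap r/1=799/28376: DF=(1 − 799/28376·(0.962000+0.955500))/(1+799/28376) = 9201/10000 ≈ 0.920100

1 1 481/500
2 2 1911/2000
3 3 9201/10000
DF(2y) = 1911/2000 ≈ 0.955500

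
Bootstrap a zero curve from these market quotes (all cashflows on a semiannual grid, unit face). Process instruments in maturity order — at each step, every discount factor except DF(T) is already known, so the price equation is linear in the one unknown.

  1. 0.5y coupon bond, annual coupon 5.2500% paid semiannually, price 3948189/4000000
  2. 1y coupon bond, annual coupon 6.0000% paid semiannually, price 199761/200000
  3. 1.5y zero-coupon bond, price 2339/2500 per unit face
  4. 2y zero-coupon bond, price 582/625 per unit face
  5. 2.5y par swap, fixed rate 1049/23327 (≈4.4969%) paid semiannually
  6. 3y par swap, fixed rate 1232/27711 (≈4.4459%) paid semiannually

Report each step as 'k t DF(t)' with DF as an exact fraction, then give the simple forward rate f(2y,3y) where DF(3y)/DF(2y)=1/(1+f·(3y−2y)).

1 1/2 4809/5000
2 1 9417/10000
3 3/2 2339/2500
4 2 582/625
5 5/2 8951/10000
6 3 548/625
f(2y,3y) = ((582/625)/(548/625) − 1)/(1) = 17/274 ≈ 6.2044%

step 1 [0.5y] bond c/2=21/800: DF=(3948189/4000000 − 21/800·(0))/(1+21/800) = 4809/5000 ≈ 0.961800
step 2 [1y] bond c/2=3/100: DF=(199761/200000 − 3/100·(0.961800))/(1+3/100) = 9417/10000 ≈ 0.941700
step 3 [1.5y] zero: DF = P = 2339/2500 ≈ 0.935600
step 4 [2y] zero: DF = P = 582/625 ≈ 0.931200
step 5 [2.5y] swap r/2=1049/46654: DF=(1 − 1049/46654·(0.961800+0.941700+0.935600+0.931200))/(1+1049/46654) = 8951/10000 ≈ 0.895100
step 6 [3y] swap r/2=616/27711: DF=(1 − 616/27711·(0.961800+0.941700+0.935600+0.931200+0.895100))/(1+616/27711) = 548/625 ≈ 0.876800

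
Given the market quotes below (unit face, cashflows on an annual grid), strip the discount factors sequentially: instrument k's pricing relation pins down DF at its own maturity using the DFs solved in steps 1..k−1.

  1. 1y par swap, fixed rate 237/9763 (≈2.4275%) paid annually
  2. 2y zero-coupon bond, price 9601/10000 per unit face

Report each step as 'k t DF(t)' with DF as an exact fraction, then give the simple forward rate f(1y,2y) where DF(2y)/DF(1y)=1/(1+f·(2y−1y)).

step 1 [1y] swap r/1=237/9763: DF=(1 − 237/9763·(0))/(1+237/9763) = 9763/10000 ≈ 0.976300
step 2 [2y] zero: DF = P = 9601/10000 ≈ 0.960100

1 1 9763/10000
2 2 9601/10000
f(1y,2y) = ((9763/10000)/(9601/10000) − 1)/(1) = 162/9601 ≈ 1.6873%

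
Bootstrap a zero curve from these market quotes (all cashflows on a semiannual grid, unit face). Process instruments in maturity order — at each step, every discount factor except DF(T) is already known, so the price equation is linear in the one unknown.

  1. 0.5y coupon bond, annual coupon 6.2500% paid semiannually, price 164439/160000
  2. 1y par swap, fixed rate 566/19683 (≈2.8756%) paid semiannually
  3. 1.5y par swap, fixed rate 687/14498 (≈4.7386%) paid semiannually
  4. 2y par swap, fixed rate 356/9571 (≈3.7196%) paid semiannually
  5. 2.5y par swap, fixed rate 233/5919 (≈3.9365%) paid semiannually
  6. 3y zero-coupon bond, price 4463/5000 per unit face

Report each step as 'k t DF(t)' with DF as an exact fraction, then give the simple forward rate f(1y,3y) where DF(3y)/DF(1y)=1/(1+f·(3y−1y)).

1 1/2 4983/5000
2 1 9717/10000
3 3/2 9313/10000
4 2 1161/1250
5 5/2 2267/2500
6 3 4463/5000
f(1y,3y) = ((9717/10000)/(4463/5000) − 1)/(2) = 791/17852 ≈ 4.4309%

step 1 [0.5y] bond c/2=1/32: DF=(164439/160000 − 1/32·(0))/(1+1/32) = 4983/5000 ≈ 0.996600
step 2 [1y] swap r/2=283/19683: DF=(1 − 283/19683·(0.996600))/(1+283/19683) = 9717/10000 ≈ 0.971700
step 3 [1.5y] swap r/2=687/28996: DF=(1 − 687/28996·(0.996600+0.971700))/(1+687/28996) = 9313/10000 ≈ 0.931300
step 4 [2y] swap r/2=178/9571: DF=(1 − 178/9571·(0.996600+0.971700+0.931300))/(1+178/9571) = 1161/1250 ≈ 0.928800
step 5 [2.5y] swap r/2=233/11838: DF=(1 − 233/11838·(0.996600+0.971700+0.931300+0.928800))/(1+233/11838) = 2267/2500 ≈ 0.906800
step 6 [3y] zero: DF = P = 4463/5000 ≈ 0.892600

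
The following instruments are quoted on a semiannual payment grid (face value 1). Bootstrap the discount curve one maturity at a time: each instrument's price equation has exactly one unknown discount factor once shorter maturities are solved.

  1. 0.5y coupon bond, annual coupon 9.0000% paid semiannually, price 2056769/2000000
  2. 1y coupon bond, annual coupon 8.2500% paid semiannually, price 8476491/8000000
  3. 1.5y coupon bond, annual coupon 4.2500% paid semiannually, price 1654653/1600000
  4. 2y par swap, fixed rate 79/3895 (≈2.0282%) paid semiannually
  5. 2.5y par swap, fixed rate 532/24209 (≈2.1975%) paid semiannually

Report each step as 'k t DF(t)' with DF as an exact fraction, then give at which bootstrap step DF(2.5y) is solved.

1 1/2 9841/10000
2 1 4893/5000
3 3/2 4859/5000
4 2 1921/2000
5 5/2 2367/2500
DF(2.5y) is solved at step 5

step 1 [0.5y] bond c/2=9/200: DF=(2056769/2000000 − 9/200·(0))/(1+9/200) = 9841/10000 ≈ 0.984100
step 2 [1y] bond c/2=33/800: DF=(8476491/8000000 − 33/800·(0.984100))/(1+33/800) = 4893/5000 ≈ 0.978600
step 3 [1.5y] bond c/2=17/800: DF=(1654653/1600000 − 17/800·(0.984100+0.978600))/(1+17/800) = 4859/5000 ≈ 0.971800
step 4 [2y] swap r/2=79/7790: DF=(1 − 79/7790·(0.984100+0.978600+0.971800))/(1+79/7790) = 1921/2000 ≈ 0.960500
step 5 [2.5y] swap r/2=266/24209: DF=(1 − 266/24209·(0.984100+0.978600+0.971800+0.960500))/(1+266/24209) = 2367/2500 ≈ 0.946800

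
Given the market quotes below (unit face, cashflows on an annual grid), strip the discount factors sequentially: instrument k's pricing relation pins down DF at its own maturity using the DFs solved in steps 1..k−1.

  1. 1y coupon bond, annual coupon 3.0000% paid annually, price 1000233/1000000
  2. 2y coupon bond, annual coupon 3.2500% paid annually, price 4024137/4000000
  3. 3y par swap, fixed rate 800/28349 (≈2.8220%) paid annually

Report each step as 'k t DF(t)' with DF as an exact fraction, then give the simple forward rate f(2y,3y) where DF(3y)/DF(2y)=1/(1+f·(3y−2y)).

step 1 [1y] bond c/1=3/100: DF=(1000233/1000000 − 3/100·(0))/(1+3/100) = 9711/10000 ≈ 0.971100
step 2 [2y] bond c/1=13/400: DF=(4024137/4000000 − 13/400·(0.971100))/(1+13/400) = 4719/5000 ≈ 0.943800
step 3 [3y] swap r/1=800/28349: DF=(1 − 800/28349·(0.971100+0.943800))/(1+800/28349) = 23/25 ≈ 0.920000

1 1 9711/10000
2 2 4719/5000
3 3 23/25
f(2y,3y) = ((4719/5000)/(23/25) − 1)/(1) = 119/4600 ≈ 2.5870%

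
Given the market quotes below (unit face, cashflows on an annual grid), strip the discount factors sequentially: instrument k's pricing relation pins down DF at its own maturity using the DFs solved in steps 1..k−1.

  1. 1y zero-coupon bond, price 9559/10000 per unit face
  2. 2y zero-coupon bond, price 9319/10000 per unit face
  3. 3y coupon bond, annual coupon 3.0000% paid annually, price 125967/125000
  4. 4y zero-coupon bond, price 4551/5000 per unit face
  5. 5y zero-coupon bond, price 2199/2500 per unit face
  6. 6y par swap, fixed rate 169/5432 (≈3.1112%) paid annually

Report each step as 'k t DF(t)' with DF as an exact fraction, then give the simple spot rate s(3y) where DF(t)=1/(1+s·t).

1 1 9559/10000
2 2 9319/10000
3 3 4617/5000
4 4 4551/5000
5 5 2199/2500
6 6 831/1000
s(3y) = (1/(4617/5000) − 1)/(3) = 383/13851 ≈ 2.7651%

step 1 [1y] zero: DF = P = 9559/10000 ≈ 0.955900
step 2 [2y] zero: DF = P = 9319/10000 ≈ 0.931900
step 3 [3y] bond c/1=3/100: DF=(125967/125000 − 3/100·(0.955900+0.931900))/(1+3/100) = 4617/5000 ≈ 0.923400
step 4 [4y] zero: DF = P = 4551/5000 ≈ 0.910200
step 5 [5y] zero: DF = P = 2199/2500 ≈ 0.879600
step 6 [6y] swap r/1=169/5432: DF=(1 − 169/5432·(0.955900+0.931900+0.923400+0.910200+0.879600))/(1+169/5432) = 831/1000 ≈ 0.831000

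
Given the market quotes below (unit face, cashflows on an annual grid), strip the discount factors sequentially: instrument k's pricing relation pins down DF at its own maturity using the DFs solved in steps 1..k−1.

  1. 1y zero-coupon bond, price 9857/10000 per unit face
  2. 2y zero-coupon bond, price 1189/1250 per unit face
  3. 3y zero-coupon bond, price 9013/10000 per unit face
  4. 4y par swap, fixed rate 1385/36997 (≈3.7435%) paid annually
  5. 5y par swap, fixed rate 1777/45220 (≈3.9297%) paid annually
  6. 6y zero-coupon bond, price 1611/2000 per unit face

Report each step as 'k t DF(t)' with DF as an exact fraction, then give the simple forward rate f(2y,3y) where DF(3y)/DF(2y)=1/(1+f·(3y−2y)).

step 1 [1y] zero: DF = P = 9857/10000 ≈ 0.985700
step 2 [2y] zero: DF = P = 1189/1250 ≈ 0.951200
step 3 [3y] zero: DF = P = 9013/10000 ≈ 0.901300
step 4 [4y] swap r/1=1385/36997: DF=(1 − 1385/36997·(0.985700+0.951200+0.901300))/(1+1385/36997) = 1723/2000 ≈ 0.861500
step 5 [5y] swap r/1=1777/45220: DF=(1 − 1777/45220·(0.985700+0.951200+0.901300+0.861500))/(1+1777/45220) = 8223/10000 ≈ 0.822300
step 6 [6y] zero: DF = P = 1611/2000 ≈ 0.805500

1 1 9857/10000
2 2 1189/1250
3 3 9013/10000
4 4 1723/2000
5 5 8223/10000
6 6 1611/2000
f(2y,3y) = ((1189/1250)/(9013/10000) − 1)/(1) = 499/9013 ≈ 5.5364%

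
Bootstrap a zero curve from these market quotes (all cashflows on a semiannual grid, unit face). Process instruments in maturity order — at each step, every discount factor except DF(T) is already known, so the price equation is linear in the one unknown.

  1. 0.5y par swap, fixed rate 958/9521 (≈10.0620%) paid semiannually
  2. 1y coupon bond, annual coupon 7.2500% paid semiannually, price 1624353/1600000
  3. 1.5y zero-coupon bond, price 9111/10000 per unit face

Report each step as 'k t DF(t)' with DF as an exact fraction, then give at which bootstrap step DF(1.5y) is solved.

step 1 [0.5y] swap r/2=479/9521: DF=(1 − 479/9521·(0))/(1+479/9521) = 9521/10000 ≈ 0.952100
step 2 [1y] bond c/2=29/800: DF=(1624353/1600000 − 29/800·(0.952100))/(1+29/800) = 1183/1250 ≈ 0.946400
step 3 [1.5y] zero: DF = P = 9111/10000 ≈ 0.911100

1 1/2 9521/10000
2 1 1183/1250
3 3/2 9111/10000
DF(1.5y) is solved at step 3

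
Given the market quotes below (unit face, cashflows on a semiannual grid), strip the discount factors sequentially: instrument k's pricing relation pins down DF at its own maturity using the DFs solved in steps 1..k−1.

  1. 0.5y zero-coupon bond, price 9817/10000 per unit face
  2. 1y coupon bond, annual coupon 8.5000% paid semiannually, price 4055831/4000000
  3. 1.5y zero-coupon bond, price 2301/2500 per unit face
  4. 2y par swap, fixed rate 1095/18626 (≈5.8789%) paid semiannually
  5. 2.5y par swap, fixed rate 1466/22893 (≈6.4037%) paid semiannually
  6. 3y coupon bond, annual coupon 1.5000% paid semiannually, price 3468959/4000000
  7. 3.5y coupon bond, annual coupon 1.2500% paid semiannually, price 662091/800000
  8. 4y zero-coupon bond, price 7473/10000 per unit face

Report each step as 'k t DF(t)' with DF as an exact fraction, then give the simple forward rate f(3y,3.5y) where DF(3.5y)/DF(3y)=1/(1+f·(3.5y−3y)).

step 1 [0.5y] zero: DF = P = 9817/10000 ≈ 0.981700
step 2 [1y] bond c/2=17/400: DF=(4055831/4000000 − 17/400·(0.981700))/(1+17/400) = 4663/5000 ≈ 0.932600
step 3 [1.5y] zero: DF = P = 2301/2500 ≈ 0.920400
step 4 [2y] swap r/2=1095/37252: DF=(1 − 1095/37252·(0.981700+0.932600+0.920400))/(1+1095/37252) = 1781/2000 ≈ 0.890500
step 5 [2.5y] swap r/2=733/22893: DF=(1 − 733/22893·(0.981700+0.932600+0.920400+0.890500))/(1+733/22893) = 4267/5000 ≈ 0.853400
step 6 [3y] bond c/2=3/400: DF=(3468959/4000000 − 3/400·(0.981700+0.932600+0.920400+0.890500+0.853400))/(1+3/400) = 8267/10000 ≈ 0.826700
step 7 [3.5y] bond c/2=1/160: DF=(662091/800000 − 1/160·(0.981700+0.932600+0.920400+0.890500+0.853400+0.826700))/(1+1/160) = 7889/10000 ≈ 0.788900
step 8 [4y] zero: DF = P = 7473/10000 ≈ 0.747300

1 1/2 9817/10000
2 1 4663/5000
3 3/2 2301/2500
4 2 1781/2000
5 5/2 4267/5000
6 3 8267/10000
7 7/2 7889/10000
8 4 7473/10000
f(3y,3.5y) = ((8267/10000)/(7889/10000) − 1)/(1/2) = 108/1127 ≈ 9.5830%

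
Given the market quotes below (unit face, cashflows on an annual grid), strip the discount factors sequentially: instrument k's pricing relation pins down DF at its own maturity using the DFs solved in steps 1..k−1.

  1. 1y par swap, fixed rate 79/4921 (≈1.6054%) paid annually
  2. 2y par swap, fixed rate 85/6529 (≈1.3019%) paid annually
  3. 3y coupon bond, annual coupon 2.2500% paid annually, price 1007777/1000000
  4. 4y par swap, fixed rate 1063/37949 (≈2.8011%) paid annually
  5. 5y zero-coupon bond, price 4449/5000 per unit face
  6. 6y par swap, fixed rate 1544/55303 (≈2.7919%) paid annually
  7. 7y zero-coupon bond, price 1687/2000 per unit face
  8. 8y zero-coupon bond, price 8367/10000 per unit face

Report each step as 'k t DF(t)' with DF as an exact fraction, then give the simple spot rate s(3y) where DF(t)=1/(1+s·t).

step 1 [1y] swap r/1=79/4921: DF=(1 − 79/4921·(0))/(1+79/4921) = 4921/5000 ≈ 0.984200
step 2 [2y] swap r/1=85/6529: DF=(1 − 85/6529·(0.984200))/(1+85/6529) = 1949/2000 ≈ 0.974500
step 3 [3y] bond c/1=9/400: DF=(1007777/1000000 − 9/400·(0.984200+0.974500))/(1+9/400) = 377/400 ≈ 0.942500
step 4 [4y] swap r/1=1063/37949: DF=(1 − 1063/37949·(0.984200+0.974500+0.942500))/(1+1063/37949) = 8937/10000 ≈ 0.893700
step 5 [5y] zero: DF = P = 4449/5000 ≈ 0.889800
step 6 [6y] swap r/1=1544/55303: DF=(1 − 1544/55303·(0.984200+0.974500+0.942500+0.893700+0.889800))/(1+1544/55303) = 1057/1250 ≈ 0.845600
step 7 [7y] zero: DF = P = 1687/2000 ≈ 0.843500
step 8 [8y] zero: DF = P = 8367/10000 ≈ 0.836700

1 1 4921/5000
2 2 1949/2000
3 3 377/400
4 4 8937/10000
5 5 4449/5000
6 6 1057/1250
7 7 1687/2000
8 8 8367/10000
s(3y) = (1/(377/400) − 1)/(3) = 23/1131 ≈ 2.0336%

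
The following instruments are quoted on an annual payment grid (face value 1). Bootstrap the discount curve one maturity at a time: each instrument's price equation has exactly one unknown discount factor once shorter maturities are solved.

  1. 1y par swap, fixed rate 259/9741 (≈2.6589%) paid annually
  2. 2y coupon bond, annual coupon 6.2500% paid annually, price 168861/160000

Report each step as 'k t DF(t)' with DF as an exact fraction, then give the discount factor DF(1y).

step 1 [1y] swap r/1=259/9741: DF=(1 − 259/9741·(0))/(1+259/9741) = 9741/10000 ≈ 0.974100
step 2 [2y] bond c/1=1/16: DF=(168861/160000 − 1/16·(0.974100))/(1+1/16) = 117/125 ≈ 0.936000

1 1 9741/10000
2 2 117/125
DF(1y) = 9741/10000 ≈ 0.974100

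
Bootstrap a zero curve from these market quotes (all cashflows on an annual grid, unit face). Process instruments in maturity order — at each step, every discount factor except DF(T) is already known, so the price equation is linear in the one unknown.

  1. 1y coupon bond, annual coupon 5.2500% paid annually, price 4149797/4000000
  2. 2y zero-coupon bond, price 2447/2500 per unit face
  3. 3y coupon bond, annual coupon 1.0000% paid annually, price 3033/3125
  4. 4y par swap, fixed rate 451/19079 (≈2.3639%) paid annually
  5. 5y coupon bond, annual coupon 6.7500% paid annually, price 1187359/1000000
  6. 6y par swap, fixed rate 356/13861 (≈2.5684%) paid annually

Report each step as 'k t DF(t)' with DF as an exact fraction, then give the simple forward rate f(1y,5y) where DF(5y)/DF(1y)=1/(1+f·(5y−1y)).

step 1 [1y] bond c/1=21/400: DF=(4149797/4000000 − 21/400·(0))/(1+21/400) = 9857/10000 ≈ 0.985700
step 2 [2y] zero: DF = P = 2447/2500 ≈ 0.978800
step 3 [3y] bond c/1=1/100: DF=(3033/3125 − 1/100·(0.985700+0.978800))/(1+1/100) = 1883/2000 ≈ 0.941500
step 4 [4y] swap r/1=451/19079: DF=(1 − 451/19079·(0.985700+0.978800+0.941500))/(1+451/19079) = 4549/5000 ≈ 0.909800
step 5 [5y] bond c/1=27/400: DF=(1187359/1000000 − 27/400·(0.985700+0.978800+0.941500+0.909800))/(1+27/400) = 871/1000 ≈ 0.871000
step 6 [6y] swap r/1=356/13861: DF=(1 − 356/13861·(0.985700+0.978800+0.941500+0.909800+0.871000))/(1+356/13861) = 536/625 ≈ 0.857600

1 1 9857/10000
2 2 2447/2500
3 3 1883/2000
4 4 4549/5000
5 5 871/1000
6 6 536/625
f(1y,5y) = ((9857/10000)/(871/1000) − 1)/(4) = 1147/34840 ≈ 3.2922%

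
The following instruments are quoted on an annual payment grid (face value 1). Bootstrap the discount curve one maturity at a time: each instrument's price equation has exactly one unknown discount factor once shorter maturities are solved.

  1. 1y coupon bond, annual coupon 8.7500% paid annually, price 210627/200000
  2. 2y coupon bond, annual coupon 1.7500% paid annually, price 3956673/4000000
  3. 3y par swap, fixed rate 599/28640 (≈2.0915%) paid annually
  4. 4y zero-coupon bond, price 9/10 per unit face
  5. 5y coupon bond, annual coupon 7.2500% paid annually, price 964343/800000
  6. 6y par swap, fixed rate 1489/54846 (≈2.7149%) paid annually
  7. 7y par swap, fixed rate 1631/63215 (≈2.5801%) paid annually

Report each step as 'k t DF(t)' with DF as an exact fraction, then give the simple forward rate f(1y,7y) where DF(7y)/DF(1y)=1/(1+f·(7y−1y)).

step 1 [1y] bond c/1=7/80: DF=(210627/200000 − 7/80·(0))/(1+7/80) = 2421/2500 ≈ 0.968400
step 2 [2y] bond c/1=7/400: DF=(3956673/4000000 − 7/400·(0.968400))/(1+7/400) = 1911/2000 ≈ 0.955500
step 3 [3y] swap r/1=599/28640: DF=(1 − 599/28640·(0.968400+0.955500))/(1+599/28640) = 9401/10000 ≈ 0.940100
step 4 [4y] zero: DF = P = 9/10 ≈ 0.900000
step 5 [5y] bond c/1=29/400: DF=(964343/800000 − 29/400·(0.968400+0.955500+0.940100+0.900000))/(1+29/400) = 1739/2000 ≈ 0.869500
step 6 [6y] swap r/1=1489/54846: DF=(1 − 1489/54846·(0.968400+0.955500+0.940100+0.900000+0.869500))/(1+1489/54846) = 8511/10000 ≈ 0.851100
step 7 [7y] swap r/1=1631/63215: DF=(1 − 1631/63215·(0.968400+0.955500+0.940100+0.900000+0.869500+0.851100))/(1+1631/63215) = 8369/10000 ≈ 0.836900

1 1 2421/2500
2 2 1911/2000
3 3 9401/10000
4 4 9/10
5 5 1739/2000
6 6 8511/10000
7 7 8369/10000
f(1y,7y) = ((2421/2500)/(8369/10000) − 1)/(6) = 1315/50214 ≈ 2.6188%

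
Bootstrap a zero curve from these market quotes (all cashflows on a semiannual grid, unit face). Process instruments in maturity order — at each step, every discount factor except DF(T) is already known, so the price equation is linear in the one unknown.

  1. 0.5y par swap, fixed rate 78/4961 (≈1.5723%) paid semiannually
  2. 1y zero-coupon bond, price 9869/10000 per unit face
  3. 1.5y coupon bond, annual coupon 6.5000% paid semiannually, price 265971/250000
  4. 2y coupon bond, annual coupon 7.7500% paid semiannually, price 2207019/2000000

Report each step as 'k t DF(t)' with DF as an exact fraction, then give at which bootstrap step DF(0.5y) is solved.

1 1/2 4961/5000
2 1 9869/10000
3 3/2 9681/10000
4 2 2381/2500
DF(0.5y) is solved at step 1

step 1 [0.5y] swap r/2=39/4961: DF=(1 − 39/4961·(0))/(1+39/4961) = 4961/5000 ≈ 0.992200
step 2 [1y] zero: DF = P = 9869/10000 ≈ 0.986900
step 3 [1.5y] bond c/2=13/400: DF=(265971/250000 − 13/400·(0.992200+0.986900))/(1+13/400) = 9681/10000 ≈ 0.968100
step 4 [2y] bond c/2=31/800: DF=(2207019/2000000 − 31/800·(0.992200+0.986900+0.968100))/(1+31/800) = 2381/2500 ≈ 0.952400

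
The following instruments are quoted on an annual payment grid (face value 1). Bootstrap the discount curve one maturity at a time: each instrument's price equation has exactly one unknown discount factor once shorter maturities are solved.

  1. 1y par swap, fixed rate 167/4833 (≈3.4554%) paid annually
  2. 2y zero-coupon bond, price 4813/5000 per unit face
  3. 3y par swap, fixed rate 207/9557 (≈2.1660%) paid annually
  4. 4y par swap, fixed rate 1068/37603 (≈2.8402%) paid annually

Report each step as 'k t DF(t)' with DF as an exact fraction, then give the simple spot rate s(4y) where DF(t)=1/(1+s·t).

1 1 4833/5000
2 2 4813/5000
3 3 9379/10000
4 4 2233/2500
s(4y) = (1/(2233/2500) − 1)/(4) = 267/8932 ≈ 2.9893%

step 1 [1y] swap r/1=167/4833: DF=(1 − 167/4833·(0))/(1+167/4833) = 4833/5000 ≈ 0.966600
step 2 [2y] zero: DF = P = 4813/5000 ≈ 0.962600
step 3 [3y] swap r/1=207/9557: DF=(1 − 207/9557·(0.966600+0.962600))/(1+207/9557) = 9379/10000 ≈ 0.937900
step 4 [4y] swap r/1=1068/37603: DF=(1 − 1068/37603·(0.966600+0.962600+0.937900))/(1+1068/37603) = 2233/2500 ≈ 0.893200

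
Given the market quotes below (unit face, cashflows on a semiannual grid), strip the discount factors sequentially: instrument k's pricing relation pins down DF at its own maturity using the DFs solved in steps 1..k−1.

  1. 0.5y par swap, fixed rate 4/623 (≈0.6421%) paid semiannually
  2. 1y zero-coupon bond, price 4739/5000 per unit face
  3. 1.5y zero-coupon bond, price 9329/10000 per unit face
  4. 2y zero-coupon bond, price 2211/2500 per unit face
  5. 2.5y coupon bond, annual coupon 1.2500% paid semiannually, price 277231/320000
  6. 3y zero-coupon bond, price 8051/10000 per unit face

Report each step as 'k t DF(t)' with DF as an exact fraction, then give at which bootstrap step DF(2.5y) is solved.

step 1 [0.5y] swap r/2=2/623: DF=(1 − 2/623·(0))/(1+2/623) = 623/625 ≈ 0.996800
step 2 [1y] zero: DF = P = 4739/5000 ≈ 0.947800
step 3 [1.5y] zero: DF = P = 9329/10000 ≈ 0.932900
step 4 [2y] zero: DF = P = 2211/2500 ≈ 0.884400
step 5 [2.5y] bond c/2=1/160: DF=(277231/320000 − 1/160·(0.996800+0.947800+0.932900+0.884400))/(1+1/160) = 1047/1250 ≈ 0.837600
step 6 [3y] zero: DF = P = 8051/10000 ≈ 0.805100

1 1/2 623/625
2 1 4739/5000
3 3/2 9329/10000
4 2 2211/2500
5 5/2 1047/1250
6 3 8051/10000
DF(2.5y) is solved at step 5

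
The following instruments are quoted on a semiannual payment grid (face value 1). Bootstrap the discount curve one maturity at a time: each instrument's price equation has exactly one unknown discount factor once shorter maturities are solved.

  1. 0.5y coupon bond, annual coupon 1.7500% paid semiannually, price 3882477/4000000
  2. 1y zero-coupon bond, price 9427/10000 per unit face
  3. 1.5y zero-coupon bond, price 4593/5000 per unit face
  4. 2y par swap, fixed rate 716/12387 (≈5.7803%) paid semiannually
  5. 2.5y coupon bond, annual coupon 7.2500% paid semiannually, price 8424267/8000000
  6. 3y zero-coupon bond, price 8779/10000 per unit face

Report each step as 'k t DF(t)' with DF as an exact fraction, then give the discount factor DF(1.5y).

1 1/2 4811/5000
2 1 9427/10000
3 3/2 4593/5000
4 2 4463/5000
5 5/2 4431/5000
6 3 8779/10000
DF(1.5y) = 4593/5000 ≈ 0.918600

step 1 [0.5y] bond c/2=7/800: DF=(3882477/4000000 − 7/800·(0))/(1+7/800) = 4811/5000 ≈ 0.962200
step 2 [1y] zero: DF = P = 9427/10000 ≈ 0.942700
step 3 [1.5y] zero: DF = P = 4593/5000 ≈ 0.918600
step 4 [2y] swap r/2=358/12387: DF=(1 − 358/12387·(0.962200+0.942700+0.918600))/(1+358/12387) = 4463/5000 ≈ 0.892600
step 5 [2.5y] bond c/2=29/800: DF=(8424267/8000000 − 29/800·(0.962200+0.942700+0.918600+0.892600))/(1+29/800) = 4431/5000 ≈ 0.886200
step 6 [3y] zero: DF = P = 8779/10000 ≈ 0.877900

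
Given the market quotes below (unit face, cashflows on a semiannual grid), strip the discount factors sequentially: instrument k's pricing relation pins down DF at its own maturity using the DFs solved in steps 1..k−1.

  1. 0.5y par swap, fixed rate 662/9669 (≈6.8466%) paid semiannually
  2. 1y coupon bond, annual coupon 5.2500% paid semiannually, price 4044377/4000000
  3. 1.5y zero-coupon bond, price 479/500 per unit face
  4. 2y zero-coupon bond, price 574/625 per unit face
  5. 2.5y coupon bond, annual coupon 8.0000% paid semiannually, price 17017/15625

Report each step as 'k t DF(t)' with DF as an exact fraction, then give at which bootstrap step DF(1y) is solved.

step 1 [0.5y] swap r/2=331/9669: DF=(1 − 331/9669·(0))/(1+331/9669) = 9669/10000 ≈ 0.966900
step 2 [1y] bond c/2=21/800: DF=(4044377/4000000 − 21/800·(0.966900))/(1+21/800) = 1921/2000 ≈ 0.960500
step 3 [1.5y] zero: DF = P = 479/500 ≈ 0.958000
step 4 [2y] zero: DF = P = 574/625 ≈ 0.918400
step 5 [2.5y] bond c/2=1/25: DF=(17017/15625 − 1/25·(0.966900+0.960500+0.958000+0.918400))/(1+1/25) = 9009/10000 ≈ 0.900900

1 1/2 9669/10000
2 1 1921/2000
3 3/2 479/500
4 2 574/625
5 5/2 9009/10000
DF(1y) is solved at step 2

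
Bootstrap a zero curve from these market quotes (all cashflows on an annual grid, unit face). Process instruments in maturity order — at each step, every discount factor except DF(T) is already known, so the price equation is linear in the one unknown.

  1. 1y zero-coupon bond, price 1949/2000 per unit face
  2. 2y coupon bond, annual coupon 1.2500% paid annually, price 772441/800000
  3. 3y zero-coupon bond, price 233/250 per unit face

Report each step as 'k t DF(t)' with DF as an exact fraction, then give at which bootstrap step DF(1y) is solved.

step 1 [1y] zero: DF = P = 1949/2000 ≈ 0.974500
step 2 [2y] bond c/1=1/80: DF=(772441/800000 − 1/80·(0.974500))/(1+1/80) = 1177/1250 ≈ 0.941600
step 3 [3y] zero: DF = P = 233/250 ≈ 0.932000

1 1 1949/2000
2 2 1177/1250
3 3 233/250
DF(1y) is solved at step 1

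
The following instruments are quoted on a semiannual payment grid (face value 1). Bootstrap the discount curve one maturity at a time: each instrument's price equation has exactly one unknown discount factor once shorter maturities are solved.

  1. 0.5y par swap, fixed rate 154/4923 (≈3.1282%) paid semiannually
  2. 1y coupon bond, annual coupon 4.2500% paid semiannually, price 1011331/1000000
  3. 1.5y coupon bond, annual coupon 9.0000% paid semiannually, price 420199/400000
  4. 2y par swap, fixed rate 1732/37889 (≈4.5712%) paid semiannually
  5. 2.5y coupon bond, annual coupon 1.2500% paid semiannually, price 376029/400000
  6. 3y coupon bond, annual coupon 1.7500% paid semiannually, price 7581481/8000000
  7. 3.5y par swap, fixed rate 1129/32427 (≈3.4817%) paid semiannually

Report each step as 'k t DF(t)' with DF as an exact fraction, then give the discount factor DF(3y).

step 1 [0.5y] swap r/2=77/4923: DF=(1 − 77/4923·(0))/(1+77/4923) = 4923/5000 ≈ 0.984600
step 2 [1y] bond c/2=17/800: DF=(1011331/1000000 − 17/800·(0.984600))/(1+17/800) = 4849/5000 ≈ 0.969800
step 3 [1.5y] bond c/2=9/200: DF=(420199/400000 − 9/200·(0.984600+0.969800))/(1+9/200) = 9211/10000 ≈ 0.921100
step 4 [2y] swap r/2=866/37889: DF=(1 − 866/37889·(0.984600+0.969800+0.921100))/(1+866/37889) = 4567/5000 ≈ 0.913400
step 5 [2.5y] bond c/2=1/160: DF=(376029/400000 − 1/160·(0.984600+0.969800+0.921100+0.913400))/(1+1/160) = 9107/10000 ≈ 0.910700
step 6 [3y] bond c/2=7/800: DF=(7581481/8000000 − 7/800·(0.984600+0.969800+0.921100+0.913400+0.910700))/(1+7/800) = 8987/10000 ≈ 0.898700
step 7 [3.5y] swap r/2=1129/64854: DF=(1 − 1129/64854·(0.984600+0.969800+0.921100+0.913400+0.910700+0.898700))/(1+1129/64854) = 8871/10000 ≈ 0.887100

1 1/2 4923/5000
2 1 4849/5000
3 3/2 9211/10000
4 2 4567/5000
5 5/2 9107/10000
6 3 8987/10000
7 7/2 8871/10000
DF(3y) = 8987/10000 ≈ 0.898700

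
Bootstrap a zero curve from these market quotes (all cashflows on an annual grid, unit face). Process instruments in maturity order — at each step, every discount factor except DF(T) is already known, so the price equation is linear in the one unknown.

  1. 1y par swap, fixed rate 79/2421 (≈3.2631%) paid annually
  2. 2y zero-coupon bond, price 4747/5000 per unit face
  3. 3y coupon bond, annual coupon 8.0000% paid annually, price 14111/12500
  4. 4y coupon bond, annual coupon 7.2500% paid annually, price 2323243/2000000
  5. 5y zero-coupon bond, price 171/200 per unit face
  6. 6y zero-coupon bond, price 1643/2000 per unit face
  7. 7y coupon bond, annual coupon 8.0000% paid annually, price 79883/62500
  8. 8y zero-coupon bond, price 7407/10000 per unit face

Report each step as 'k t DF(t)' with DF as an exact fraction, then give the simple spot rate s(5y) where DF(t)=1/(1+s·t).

1 1 2421/2500
2 2 4747/5000
3 3 1129/1250
4 4 2231/2500
5 5 171/200
6 6 1643/2000
7 7 3921/5000
8 8 7407/10000
s(5y) = (1/(171/200) − 1)/(5) = 29/855 ≈ 3.3918%

step 1 [1y] swap r/1=79/2421: DF=(1 − 79/2421·(0))/(1+79/2421) = 2421/2500 ≈ 0.968400
step 2 [2y] zero: DF = P = 4747/5000 ≈ 0.949400
step 3 [3y] bond c/1=2/25: DF=(14111/12500 − 2/25·(0.968400+0.949400))/(1+2/25) = 1129/1250 ≈ 0.903200
step 4 [4y] bond c/1=29/400: DF=(2323243/2000000 − 29/400·(0.968400+0.949400+0.903200))/(1+29/400) = 2231/2500 ≈ 0.892400
step 5 [5y] zero: DF = P = 171/200 ≈ 0.855000
step 6 [6y] zero: DF = P = 1643/2000 ≈ 0.821500
step 7 [7y] bond c/1=2/25: DF=(79883/62500 − 2/25·(0.968400+0.949400+0.903200+0.892400+0.855000+0.821500))/(1+2/25) = 3921/5000 ≈ 0.784200
step 8 [8y] zero: DF = P = 7407/10000 ≈ 0.740700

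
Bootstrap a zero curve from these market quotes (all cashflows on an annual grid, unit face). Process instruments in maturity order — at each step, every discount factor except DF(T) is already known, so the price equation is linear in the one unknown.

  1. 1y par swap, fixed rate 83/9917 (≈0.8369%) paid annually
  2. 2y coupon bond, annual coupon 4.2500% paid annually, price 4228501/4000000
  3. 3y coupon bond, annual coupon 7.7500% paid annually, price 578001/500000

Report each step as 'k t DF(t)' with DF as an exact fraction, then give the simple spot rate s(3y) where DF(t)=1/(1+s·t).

1 1 9917/10000
2 2 1217/1250
3 3 1863/2000
s(3y) = (1/(1863/2000) − 1)/(3) = 137/5589 ≈ 2.4512%

step 1 [1y] swap r/1=83/9917: DF=(1 − 83/9917·(0))/(1+83/9917) = 9917/10000 ≈ 0.991700
step 2 [2y] bond c/1=17/400: DF=(4228501/4000000 − 17/400·(0.991700))/(1+17/400) = 1217/1250 ≈ 0.973600
step 3 [3y] bond c/1=31/400: DF=(578001/500000 − 31/400·(0.991700+0.973600))/(1+31/400) = 1863/2000 ≈ 0.931500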